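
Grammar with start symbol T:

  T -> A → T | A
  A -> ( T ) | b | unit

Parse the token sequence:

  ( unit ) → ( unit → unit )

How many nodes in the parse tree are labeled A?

5

[T [A ( [T [A unit]] )] → [T [A ( [T [A unit] → [T [A unit]]] )]]]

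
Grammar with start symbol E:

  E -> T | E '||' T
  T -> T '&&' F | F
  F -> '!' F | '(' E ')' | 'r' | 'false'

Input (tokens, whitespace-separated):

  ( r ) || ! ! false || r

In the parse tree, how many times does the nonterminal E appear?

[E [E [E [T [F ( [E [T [F r]]] )]]] || [T [F ! [F ! [F false]]]]] || [T [F r]]]

4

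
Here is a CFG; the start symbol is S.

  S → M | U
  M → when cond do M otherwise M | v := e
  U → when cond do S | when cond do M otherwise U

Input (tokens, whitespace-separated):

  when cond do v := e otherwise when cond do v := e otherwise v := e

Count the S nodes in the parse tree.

1

[S [M when cond do [M v := e] otherwise [M when cond do [M v := e] otherwise [M v := e]]]]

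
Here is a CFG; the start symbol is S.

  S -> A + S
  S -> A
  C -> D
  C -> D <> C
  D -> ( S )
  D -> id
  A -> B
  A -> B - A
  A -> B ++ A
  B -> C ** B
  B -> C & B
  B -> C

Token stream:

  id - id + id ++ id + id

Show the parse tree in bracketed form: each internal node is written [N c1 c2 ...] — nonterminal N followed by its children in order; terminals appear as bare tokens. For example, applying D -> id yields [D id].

[S [A [B [C [D id]]] - [A [B [C [D id]]]]] + [S [A [B [C [D id]]] ++ [A [B [C [D id]]]]] + [S [A [B [C [D id]]]]]]]

S
A + S
B - A + S
C - A + S
D - A + S
id - A + S
id - B + S
id - C + S
id - D + S
id - id + S
id - id + A + S
id - id + B ++ A + S
id - id + C ++ A + S
id - id + D ++ A + S
id - id + id ++ A + S
id - id + id ++ B + S
id - id + id ++ C + S
id - id + id ++ D + S
id - id + id ++ id + S
id - id + id ++ id + A
id - id + id ++ id + B
id - id + id ++ id + C
id - id + id ++ id + D
id - id + id ++ id + id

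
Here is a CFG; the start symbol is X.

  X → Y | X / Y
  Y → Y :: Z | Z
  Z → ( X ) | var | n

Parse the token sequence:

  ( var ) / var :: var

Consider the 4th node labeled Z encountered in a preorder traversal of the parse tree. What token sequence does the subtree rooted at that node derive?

[X [X [Y [Z ( [X [Y [Z var]]] )]]] / [Y [Y [Z var]] :: [Z var]]]

var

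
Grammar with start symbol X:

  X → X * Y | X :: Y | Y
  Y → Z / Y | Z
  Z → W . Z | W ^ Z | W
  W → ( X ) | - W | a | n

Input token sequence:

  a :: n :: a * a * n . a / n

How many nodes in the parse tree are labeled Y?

6

[X [X [X [X [X [Y [Z [W a]]]] :: [Y [Z [W n]]]] :: [Y [Z [W a]]]] * [Y [Z [W a]]]] * [Y [Z [W n] . [Z [W a]]] / [Y [Z [W n]]]]]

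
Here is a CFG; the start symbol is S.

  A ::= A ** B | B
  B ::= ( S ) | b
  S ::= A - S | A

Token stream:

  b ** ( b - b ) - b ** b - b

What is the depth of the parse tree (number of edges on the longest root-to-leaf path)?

[S [A [A [B b]] ** [B ( [S [A [B b]] - [S [A [B b]]]] )]] - [S [A [A [B b]] ** [B b]] - [S [A [B b]]]]]

7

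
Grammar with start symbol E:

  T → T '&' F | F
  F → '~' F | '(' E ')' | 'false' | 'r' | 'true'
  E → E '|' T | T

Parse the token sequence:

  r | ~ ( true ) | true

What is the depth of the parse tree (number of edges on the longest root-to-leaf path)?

8

[E [E [E [T [F r]]] | [T [F ~ [F ( [E [T [F true]]] )]]]] | [T [F true]]]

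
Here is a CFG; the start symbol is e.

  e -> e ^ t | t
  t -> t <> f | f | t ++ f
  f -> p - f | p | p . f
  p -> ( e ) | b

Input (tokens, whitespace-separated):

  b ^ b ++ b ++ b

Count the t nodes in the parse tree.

4

[e [e [t [f [p b]]]] ^ [t [t [t [f [p b]]] ++ [f [p b]]] ++ [f [p b]]]]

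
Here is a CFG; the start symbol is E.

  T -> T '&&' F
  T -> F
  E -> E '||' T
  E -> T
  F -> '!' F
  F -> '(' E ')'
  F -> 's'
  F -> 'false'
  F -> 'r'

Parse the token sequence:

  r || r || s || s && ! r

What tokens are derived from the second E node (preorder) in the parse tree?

[E [E [E [E [T [F r]]] || [T [F r]]] || [T [F s]]] || [T [T [F s]] && [F ! [F r]]]]

r || r || s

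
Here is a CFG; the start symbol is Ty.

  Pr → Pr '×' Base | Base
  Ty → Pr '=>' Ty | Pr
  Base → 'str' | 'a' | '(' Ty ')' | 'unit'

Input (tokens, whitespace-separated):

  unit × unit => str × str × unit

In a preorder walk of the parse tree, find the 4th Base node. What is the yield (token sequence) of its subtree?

str

[Ty [Pr [Pr [Base unit]] × [Base unit]] => [Ty [Pr [Pr [Pr [Base str]] × [Base str]] × [Base unit]]]]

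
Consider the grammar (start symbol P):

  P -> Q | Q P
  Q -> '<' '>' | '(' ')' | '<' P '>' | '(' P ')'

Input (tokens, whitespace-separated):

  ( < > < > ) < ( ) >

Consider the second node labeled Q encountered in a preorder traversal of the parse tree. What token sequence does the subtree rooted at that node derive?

[P [Q ( [P [Q < >] [P [Q < >]]] )] [P [Q < [P [Q ( )]] >]]]

< >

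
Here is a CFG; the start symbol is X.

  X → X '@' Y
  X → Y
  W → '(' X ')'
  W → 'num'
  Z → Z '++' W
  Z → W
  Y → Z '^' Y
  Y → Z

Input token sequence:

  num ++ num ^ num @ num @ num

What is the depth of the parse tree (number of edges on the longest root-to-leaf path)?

[X [X [X [Y [Z [Z [W num]] ++ [W num]] ^ [Y [Z [W num]]]]] @ [Y [Z [W num]]]] @ [Y [Z [W num]]]]

7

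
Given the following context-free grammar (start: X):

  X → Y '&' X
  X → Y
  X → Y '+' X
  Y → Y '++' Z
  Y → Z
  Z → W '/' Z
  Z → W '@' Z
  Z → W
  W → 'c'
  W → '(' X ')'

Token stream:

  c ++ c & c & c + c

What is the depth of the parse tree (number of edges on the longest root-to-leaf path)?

7

[X [Y [Y [Z [W c]]] ++ [Z [W c]]] & [X [Y [Z [W c]]] & [X [Y [Z [W c]]] + [X [Y [Z [W c]]]]]]]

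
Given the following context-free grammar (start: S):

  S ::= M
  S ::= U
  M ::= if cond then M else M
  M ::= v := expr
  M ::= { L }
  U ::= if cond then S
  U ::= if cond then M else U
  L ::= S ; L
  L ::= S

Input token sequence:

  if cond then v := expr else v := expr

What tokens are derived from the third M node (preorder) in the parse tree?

[S [M if cond then [M v := expr] else [M v := expr]]]

v := expr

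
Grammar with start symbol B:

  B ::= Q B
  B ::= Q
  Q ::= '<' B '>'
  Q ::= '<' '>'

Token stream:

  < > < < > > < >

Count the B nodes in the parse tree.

4

[B [Q < >] [B [Q < [B [Q < >]] >] [B [Q < >]]]]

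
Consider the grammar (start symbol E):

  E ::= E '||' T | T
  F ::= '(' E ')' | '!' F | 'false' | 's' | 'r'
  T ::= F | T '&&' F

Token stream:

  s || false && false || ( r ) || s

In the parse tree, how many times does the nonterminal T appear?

6

[E [E [E [E [T [F s]]] || [T [T [F false]] && [F false]]] || [T [F ( [E [T [F r]]] )]]] || [T [F s]]]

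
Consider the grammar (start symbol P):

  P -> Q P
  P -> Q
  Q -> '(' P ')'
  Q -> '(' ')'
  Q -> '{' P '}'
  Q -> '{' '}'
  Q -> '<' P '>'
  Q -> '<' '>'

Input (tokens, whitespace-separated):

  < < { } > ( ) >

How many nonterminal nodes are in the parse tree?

[P [Q < [P [Q < [P [Q { }]] >] [P [Q ( )]]] >]]

8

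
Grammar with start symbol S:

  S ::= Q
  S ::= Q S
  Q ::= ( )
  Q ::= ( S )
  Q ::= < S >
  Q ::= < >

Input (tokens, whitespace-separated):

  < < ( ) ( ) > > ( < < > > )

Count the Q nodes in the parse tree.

[S [Q < [S [Q < [S [Q ( )] [S [Q ( )]]] >]] >] [S [Q ( [S [Q < [S [Q < >]] >]] )]]]

7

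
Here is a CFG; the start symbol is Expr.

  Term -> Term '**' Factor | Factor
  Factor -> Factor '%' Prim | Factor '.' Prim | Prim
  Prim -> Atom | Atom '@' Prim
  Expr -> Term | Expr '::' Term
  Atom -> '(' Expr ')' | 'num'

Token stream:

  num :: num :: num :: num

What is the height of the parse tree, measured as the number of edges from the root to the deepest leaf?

8

[Expr [Expr [Expr [Expr [Term [Factor [Prim [Atom num]]]]] :: [Term [Factor [Prim [Atom num]]]]] :: [Term [Factor [Prim [Atom num]]]]] :: [Term [Factor [Prim [Atom num]]]]]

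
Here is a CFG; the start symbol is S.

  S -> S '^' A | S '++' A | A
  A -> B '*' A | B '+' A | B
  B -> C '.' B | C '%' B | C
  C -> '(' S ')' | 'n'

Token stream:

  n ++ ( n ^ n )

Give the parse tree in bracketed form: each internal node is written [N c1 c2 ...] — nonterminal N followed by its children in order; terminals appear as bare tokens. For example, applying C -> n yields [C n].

S
S ++ A
A ++ A
B ++ A
C ++ A
n ++ A
n ++ B
n ++ C
n ++ ( S )
n ++ ( S ^ A )
n ++ ( A ^ A )
n ++ ( B ^ A )
n ++ ( C ^ A )
n ++ ( n ^ A )
n ++ ( n ^ B )
n ++ ( n ^ C )
n ++ ( n ^ n )

[S [S [A [B [C n]]]] ++ [A [B [C ( [S [S [A [B [C n]]]] ^ [A [B [C n]]]] )]]]]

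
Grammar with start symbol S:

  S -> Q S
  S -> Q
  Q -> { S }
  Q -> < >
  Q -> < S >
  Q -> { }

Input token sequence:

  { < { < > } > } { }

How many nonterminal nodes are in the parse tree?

[S [Q { [S [Q < [S [Q { [S [Q < >]] }]] >]] }] [S [Q { }]]]

10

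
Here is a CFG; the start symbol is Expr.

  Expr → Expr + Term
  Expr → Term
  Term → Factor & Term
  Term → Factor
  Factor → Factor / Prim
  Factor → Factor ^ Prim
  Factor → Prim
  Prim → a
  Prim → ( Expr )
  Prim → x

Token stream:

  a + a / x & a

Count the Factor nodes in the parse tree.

4

[Expr [Expr [Term [Factor [Prim a]]]] + [Term [Factor [Factor [Prim a]] / [Prim x]] & [Term [Factor [Prim a]]]]]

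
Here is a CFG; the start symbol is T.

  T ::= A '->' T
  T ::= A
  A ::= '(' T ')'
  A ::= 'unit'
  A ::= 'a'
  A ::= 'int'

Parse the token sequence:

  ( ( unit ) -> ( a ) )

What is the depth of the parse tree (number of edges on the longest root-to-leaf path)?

[T [A ( [T [A ( [T [A unit]] )] -> [T [A ( [T [A a]] )]]] )]]

7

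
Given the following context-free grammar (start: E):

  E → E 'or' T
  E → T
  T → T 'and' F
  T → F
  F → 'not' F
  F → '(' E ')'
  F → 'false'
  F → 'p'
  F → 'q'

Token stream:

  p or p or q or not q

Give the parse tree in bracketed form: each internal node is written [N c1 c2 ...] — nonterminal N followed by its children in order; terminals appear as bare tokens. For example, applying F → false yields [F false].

E
E or T
E or T or T
E or T or T or T
T or T or T or T
F or T or T or T
p or T or T or T
p or F or T or T
p or p or T or T
p or p or F or T
p or p or q or T
p or p or q or F
p or p or q or not F
p or p or q or not q

[E [E [E [E [T [F p]]] or [T [F p]]] or [T [F q]]] or [T [F not [F q]]]]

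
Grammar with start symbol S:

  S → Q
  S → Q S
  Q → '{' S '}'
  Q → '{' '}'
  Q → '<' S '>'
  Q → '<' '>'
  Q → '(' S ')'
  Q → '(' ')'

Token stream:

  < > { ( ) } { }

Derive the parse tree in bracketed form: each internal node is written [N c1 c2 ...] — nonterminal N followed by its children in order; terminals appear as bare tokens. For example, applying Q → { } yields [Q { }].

S
Q S
< > S
< > Q S
< > { S } S
< > { Q } S
< > { ( ) } S
< > { ( ) } Q
< > { ( ) } { }

[S [Q < >] [S [Q { [S [Q ( )]] }] [S [Q { }]]]]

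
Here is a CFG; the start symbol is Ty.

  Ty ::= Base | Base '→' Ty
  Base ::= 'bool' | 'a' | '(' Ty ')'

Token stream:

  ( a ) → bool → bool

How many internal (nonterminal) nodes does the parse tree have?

[Ty [Base ( [Ty [Base a]] )] → [Ty [Base bool] → [Ty [Base bool]]]]

8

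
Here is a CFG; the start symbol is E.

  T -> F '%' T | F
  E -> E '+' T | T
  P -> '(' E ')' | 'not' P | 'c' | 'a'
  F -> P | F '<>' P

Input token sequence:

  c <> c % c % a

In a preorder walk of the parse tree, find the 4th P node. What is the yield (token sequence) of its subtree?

a

[E [T [F [F [P c]] <> [P c]] % [T [F [P c]] % [T [F [P a]]]]]]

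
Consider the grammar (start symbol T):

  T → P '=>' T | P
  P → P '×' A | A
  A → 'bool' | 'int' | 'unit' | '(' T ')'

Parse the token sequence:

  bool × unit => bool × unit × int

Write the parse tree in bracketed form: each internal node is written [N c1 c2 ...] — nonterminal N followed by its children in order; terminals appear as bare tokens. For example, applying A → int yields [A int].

[T [P [P [A bool]] × [A unit]] => [T [P [P [P [A bool]] × [A unit]] × [A int]]]]

T
P => T
P × A => T
A × A => T
bool × A => T
bool × unit => T
bool × unit => P
bool × unit => P × A
bool × unit => P × A × A
bool × unit => A × A × A
bool × unit => bool × A × A
bool × unit => bool × unit × A
bool × unit => bool × unit × int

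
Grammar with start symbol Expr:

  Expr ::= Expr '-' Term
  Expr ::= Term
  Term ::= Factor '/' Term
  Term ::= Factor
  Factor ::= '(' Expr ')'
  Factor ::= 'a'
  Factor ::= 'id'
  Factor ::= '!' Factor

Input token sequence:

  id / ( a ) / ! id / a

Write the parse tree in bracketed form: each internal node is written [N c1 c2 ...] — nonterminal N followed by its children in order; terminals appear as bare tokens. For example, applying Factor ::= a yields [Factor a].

Expr
Term
Factor / Term
id / Term
id / Factor / Term
id / ( Expr ) / Term
id / ( Term ) / Term
id / ( Factor ) / Term
id / ( a ) / Term
id / ( a ) / Factor / Term
id / ( a ) / ! Factor / Term
id / ( a ) / ! id / Term
id / ( a ) / ! id / Factor
id / ( a ) / ! id / a

[Expr [Term [Factor id] / [Term [Factor ( [Expr [Term [Factor a]]] )] / [Term [Factor ! [Factor id]] / [Term [Factor a]]]]]]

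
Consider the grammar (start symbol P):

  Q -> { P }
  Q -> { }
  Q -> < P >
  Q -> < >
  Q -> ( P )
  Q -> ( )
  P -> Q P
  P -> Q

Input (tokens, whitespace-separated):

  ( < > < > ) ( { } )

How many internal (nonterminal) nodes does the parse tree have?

10

[P [Q ( [P [Q < >] [P [Q < >]]] )] [P [Q ( [P [Q { }]] )]]]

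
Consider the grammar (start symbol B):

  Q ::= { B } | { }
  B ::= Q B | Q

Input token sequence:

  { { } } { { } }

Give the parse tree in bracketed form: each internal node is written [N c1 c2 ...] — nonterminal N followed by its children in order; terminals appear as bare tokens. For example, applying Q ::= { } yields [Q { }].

[B [Q { [B [Q { }]] }] [B [Q { [B [Q { }]] }]]]

B
Q B
{ B } B
{ Q } B
{ { } } B
{ { } } Q
{ { } } { B }
{ { } } { Q }
{ { } } { { } }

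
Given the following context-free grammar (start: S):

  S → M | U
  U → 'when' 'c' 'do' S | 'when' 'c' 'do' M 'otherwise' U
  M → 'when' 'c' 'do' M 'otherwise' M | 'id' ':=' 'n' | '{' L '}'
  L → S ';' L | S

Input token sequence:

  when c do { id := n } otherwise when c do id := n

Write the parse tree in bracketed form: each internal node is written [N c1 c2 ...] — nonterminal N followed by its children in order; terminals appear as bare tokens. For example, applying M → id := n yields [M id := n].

S
U
when c do M otherwise U
when c do { L } otherwise U
when c do { S } otherwise U
when c do { M } otherwise U
when c do { id := n } otherwise U
when c do { id := n } otherwise when c do S
when c do { id := n } otherwise when c do M
when c do { id := n } otherwise when c do id := n

[S [U when c do [M { [L [S [M id := n]]] }] otherwise [U when c do [S [M id := n]]]]]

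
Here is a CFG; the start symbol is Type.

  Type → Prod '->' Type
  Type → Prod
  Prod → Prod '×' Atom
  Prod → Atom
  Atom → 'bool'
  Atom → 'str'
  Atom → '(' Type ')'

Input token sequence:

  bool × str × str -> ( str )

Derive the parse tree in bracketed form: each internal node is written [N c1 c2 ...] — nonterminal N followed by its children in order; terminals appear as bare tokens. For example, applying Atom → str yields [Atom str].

Type
Prod -> Type
Prod × Atom -> Type
Prod × Atom × Atom -> Type
Atom × Atom × Atom -> Type
bool × Atom × Atom -> Type
bool × str × Atom -> Type
bool × str × str -> Type
bool × str × str -> Prod
bool × str × str -> Atom
bool × str × str -> ( Type )
bool × str × str -> ( Prod )
bool × str × str -> ( Atom )
bool × str × str -> ( str )

[Type [Prod [Prod [Prod [Atom bool]] × [Atom str]] × [Atom str]] -> [Type [Prod [Atom ( [Type [Prod [Atom str]]] )]]]]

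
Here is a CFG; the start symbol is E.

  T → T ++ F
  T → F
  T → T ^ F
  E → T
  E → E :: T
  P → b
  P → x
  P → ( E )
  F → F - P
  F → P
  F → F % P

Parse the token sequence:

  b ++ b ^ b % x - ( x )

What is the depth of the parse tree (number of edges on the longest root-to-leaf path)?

[E [T [T [T [F [P b]]] ++ [F [P b]]] ^ [F [F [F [P b]] % [P x]] - [P ( [E [T [F [P x]]]] )]]]]

8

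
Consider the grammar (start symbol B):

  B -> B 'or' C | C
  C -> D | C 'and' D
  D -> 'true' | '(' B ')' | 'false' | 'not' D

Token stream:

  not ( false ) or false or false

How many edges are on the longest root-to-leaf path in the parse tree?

[B [B [B [C [D not [D ( [B [C [D false]]] )]]]] or [C [D false]]] or [C [D false]]]

9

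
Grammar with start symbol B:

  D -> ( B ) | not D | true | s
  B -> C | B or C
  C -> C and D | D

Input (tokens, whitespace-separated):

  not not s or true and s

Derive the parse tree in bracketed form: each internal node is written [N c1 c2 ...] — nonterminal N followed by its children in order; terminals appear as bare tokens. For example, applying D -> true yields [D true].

B
B or C
C or C
D or C
not D or C
not not D or C
not not s or C
not not s or C and D
not not s or D and D
not not s or true and D
not not s or true and s

[B [B [C [D not [D not [D s]]]]] or [C [C [D true]] and [D s]]]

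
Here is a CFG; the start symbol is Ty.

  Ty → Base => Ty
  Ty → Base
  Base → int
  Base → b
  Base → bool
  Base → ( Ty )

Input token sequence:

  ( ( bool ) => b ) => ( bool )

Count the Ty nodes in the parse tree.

[Ty [Base ( [Ty [Base ( [Ty [Base bool]] )] => [Ty [Base b]]] )] => [Ty [Base ( [Ty [Base bool]] )]]]

6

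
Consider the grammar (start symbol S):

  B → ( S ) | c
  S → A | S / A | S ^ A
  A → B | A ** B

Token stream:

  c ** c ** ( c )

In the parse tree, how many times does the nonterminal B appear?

4

[S [A [A [A [B c]] ** [B c]] ** [B ( [S [A [B c]]] )]]]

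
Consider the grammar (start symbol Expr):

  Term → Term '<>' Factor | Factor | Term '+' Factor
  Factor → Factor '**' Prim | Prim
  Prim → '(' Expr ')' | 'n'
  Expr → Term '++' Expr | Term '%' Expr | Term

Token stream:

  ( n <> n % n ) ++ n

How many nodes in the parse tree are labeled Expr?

[Expr [Term [Factor [Prim ( [Expr [Term [Term [Factor [Prim n]]] <> [Factor [Prim n]]] % [Expr [Term [Factor [Prim n]]]]] )]]] ++ [Expr [Term [Factor [Prim n]]]]]

4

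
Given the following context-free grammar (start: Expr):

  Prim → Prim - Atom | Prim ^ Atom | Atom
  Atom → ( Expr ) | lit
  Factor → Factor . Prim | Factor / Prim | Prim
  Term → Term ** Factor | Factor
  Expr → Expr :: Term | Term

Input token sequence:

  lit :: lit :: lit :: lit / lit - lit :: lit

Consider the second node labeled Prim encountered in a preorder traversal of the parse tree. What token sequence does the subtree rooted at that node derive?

[Expr [Expr [Expr [Expr [Expr [Term [Factor [Prim [Atom lit]]]]] :: [Term [Factor [Prim [Atom lit]]]]] :: [Term [Factor [Prim [Atom lit]]]]] :: [Term [Factor [Factor [Prim [Atom lit]]] / [Prim [Prim [Atom lit]] - [Atom lit]]]]] :: [Term [Factor [Prim [Atom lit]]]]]

lit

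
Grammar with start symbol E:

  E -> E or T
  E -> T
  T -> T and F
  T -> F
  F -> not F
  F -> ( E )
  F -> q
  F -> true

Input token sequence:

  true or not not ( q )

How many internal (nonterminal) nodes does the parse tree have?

[E [E [T [F true]]] or [T [F not [F not [F ( [E [T [F q]]] )]]]]]

11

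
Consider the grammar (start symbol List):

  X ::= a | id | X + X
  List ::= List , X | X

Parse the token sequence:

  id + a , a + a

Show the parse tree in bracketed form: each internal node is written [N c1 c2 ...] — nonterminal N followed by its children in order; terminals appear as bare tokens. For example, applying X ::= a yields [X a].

List
List , X
X , X
X + X , X
id + X , X
id + a , X
id + a , X + X
id + a , a + X
id + a , a + a

[List [List [X [X id] + [X a]]] , [X [X a] + [X a]]]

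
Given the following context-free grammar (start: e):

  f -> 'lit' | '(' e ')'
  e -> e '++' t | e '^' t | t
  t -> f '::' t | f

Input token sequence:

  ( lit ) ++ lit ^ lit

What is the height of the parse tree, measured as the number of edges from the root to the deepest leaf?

8

[e [e [e [t [f ( [e [t [f lit]]] )]]] ++ [t [f lit]]] ^ [t [f lit]]]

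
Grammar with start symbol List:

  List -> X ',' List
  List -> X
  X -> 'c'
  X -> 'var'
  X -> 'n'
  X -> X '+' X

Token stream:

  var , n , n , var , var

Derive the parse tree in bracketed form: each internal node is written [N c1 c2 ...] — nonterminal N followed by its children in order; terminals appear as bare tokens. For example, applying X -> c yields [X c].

List
X , List
var , List
var , X , List
var , n , List
var , n , X , List
var , n , n , List
var , n , n , X , List
var , n , n , var , List
var , n , n , var , X
var , n , n , var , var

[List [X var] , [List [X n] , [List [X n] , [List [X var] , [List [X var]]]]]]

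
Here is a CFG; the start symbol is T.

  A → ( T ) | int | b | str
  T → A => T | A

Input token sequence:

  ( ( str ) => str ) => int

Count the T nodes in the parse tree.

5

[T [A ( [T [A ( [T [A str]] )] => [T [A str]]] )] => [T [A int]]]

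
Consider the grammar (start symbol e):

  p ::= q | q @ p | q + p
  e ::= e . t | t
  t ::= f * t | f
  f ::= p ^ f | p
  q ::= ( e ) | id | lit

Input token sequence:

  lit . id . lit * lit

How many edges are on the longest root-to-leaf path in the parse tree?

[e [e [e [t [f [p [q lit]]]]] . [t [f [p [q id]]]]] . [t [f [p [q lit]]] * [t [f [p [q lit]]]]]]

7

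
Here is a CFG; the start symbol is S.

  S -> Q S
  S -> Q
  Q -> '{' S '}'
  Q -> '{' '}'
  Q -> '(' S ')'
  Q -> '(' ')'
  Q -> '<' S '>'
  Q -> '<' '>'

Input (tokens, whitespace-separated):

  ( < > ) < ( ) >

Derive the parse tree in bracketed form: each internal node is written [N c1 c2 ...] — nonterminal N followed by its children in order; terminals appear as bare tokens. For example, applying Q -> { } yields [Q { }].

S
Q S
( S ) S
( Q ) S
( < > ) S
( < > ) Q
( < > ) < S >
( < > ) < Q >
( < > ) < ( ) >

[S [Q ( [S [Q < >]] )] [S [Q < [S [Q ( )]] >]]]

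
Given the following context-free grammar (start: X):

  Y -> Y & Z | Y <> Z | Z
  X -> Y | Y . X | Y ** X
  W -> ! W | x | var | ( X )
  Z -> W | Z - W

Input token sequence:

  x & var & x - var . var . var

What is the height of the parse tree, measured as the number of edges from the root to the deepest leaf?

6

[X [Y [Y [Y [Z [W x]]] & [Z [W var]]] & [Z [Z [W x]] - [W var]]] . [X [Y [Z [W var]]] . [X [Y [Z [W var]]]]]]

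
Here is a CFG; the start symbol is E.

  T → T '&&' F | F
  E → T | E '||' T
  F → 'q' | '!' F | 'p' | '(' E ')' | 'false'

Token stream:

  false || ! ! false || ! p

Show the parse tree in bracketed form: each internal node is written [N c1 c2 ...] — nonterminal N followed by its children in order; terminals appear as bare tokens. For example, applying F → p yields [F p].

E
E || T
E || T || T
T || T || T
F || T || T
false || T || T
false || F || T
false || ! F || T
false || ! ! F || T
false || ! ! false || T
false || ! ! false || F
false || ! ! false || ! F
false || ! ! false || ! p

[E [E [E [T [F false]]] || [T [F ! [F ! [F false]]]]] || [T [F ! [F p]]]]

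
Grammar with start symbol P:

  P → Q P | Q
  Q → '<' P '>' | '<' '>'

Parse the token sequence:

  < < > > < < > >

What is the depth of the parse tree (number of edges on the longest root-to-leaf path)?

[P [Q < [P [Q < >]] >] [P [Q < [P [Q < >]] >]]]

5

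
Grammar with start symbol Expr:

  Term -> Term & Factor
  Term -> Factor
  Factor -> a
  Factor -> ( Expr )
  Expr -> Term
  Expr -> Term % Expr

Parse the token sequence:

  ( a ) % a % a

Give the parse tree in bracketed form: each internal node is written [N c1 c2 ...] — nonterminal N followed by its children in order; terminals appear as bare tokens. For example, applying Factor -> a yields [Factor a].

[Expr [Term [Factor ( [Expr [Term [Factor a]]] )]] % [Expr [Term [Factor a]] % [Expr [Term [Factor a]]]]]

Expr
Term % Expr
Factor % Expr
( Expr ) % Expr
( Term ) % Expr
( Factor ) % Expr
( a ) % Expr
( a ) % Term % Expr
( a ) % Factor % Expr
( a ) % a % Expr
( a ) % a % Term
( a ) % a % Factor
( a ) % a % a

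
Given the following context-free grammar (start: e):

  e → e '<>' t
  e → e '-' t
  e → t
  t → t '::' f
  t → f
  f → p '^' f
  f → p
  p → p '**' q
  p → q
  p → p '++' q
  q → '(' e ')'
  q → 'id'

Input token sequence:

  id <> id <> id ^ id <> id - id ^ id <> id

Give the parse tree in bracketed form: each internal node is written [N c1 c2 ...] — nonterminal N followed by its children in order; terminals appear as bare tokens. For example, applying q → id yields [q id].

[e [e [e [e [e [e [t [f [p [q id]]]]] <> [t [f [p [q id]]]]] <> [t [f [p [q id]] ^ [f [p [q id]]]]]] <> [t [f [p [q id]]]]] - [t [f [p [q id]] ^ [f [p [q id]]]]]] <> [t [f [p [q id]]]]]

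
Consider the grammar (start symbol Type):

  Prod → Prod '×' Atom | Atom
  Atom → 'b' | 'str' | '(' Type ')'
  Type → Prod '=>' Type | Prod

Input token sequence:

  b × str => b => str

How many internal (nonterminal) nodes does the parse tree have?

11

[Type [Prod [Prod [Atom b]] × [Atom str]] => [Type [Prod [Atom b]] => [Type [Prod [Atom str]]]]]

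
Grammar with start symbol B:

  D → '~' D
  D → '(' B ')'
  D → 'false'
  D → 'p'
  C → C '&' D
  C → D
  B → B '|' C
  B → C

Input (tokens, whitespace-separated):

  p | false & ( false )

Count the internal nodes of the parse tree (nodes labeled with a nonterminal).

11

[B [B [C [D p]]] | [C [C [D false]] & [D ( [B [C [D false]]] )]]]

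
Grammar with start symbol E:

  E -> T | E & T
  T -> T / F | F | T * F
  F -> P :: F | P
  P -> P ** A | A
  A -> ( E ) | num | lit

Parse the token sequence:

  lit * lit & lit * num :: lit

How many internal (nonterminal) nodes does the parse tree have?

[E [E [T [T [F [P [A lit]]]] * [F [P [A lit]]]]] & [T [T [F [P [A lit]]]] * [F [P [A num]] :: [F [P [A lit]]]]]]

21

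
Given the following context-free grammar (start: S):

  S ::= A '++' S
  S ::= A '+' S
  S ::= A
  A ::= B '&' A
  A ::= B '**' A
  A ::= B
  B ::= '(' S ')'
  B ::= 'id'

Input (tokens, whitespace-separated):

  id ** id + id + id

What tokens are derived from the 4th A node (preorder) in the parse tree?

id

[S [A [B id] ** [A [B id]]] + [S [A [B id]] + [S [A [B id]]]]]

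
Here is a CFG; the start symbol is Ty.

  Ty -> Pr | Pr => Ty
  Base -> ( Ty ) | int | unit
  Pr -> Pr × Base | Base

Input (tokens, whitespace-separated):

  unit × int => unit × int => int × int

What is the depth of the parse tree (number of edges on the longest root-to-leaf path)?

[Ty [Pr [Pr [Base unit]] × [Base int]] => [Ty [Pr [Pr [Base unit]] × [Base int]] => [Ty [Pr [Pr [Base int]] × [Base int]]]]]

6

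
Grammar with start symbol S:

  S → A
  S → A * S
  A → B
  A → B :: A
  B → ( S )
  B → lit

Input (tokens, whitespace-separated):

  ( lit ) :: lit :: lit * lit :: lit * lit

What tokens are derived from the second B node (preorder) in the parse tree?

[S [A [B ( [S [A [B lit]]] )] :: [A [B lit] :: [A [B lit]]]] * [S [A [B lit] :: [A [B lit]]] * [S [A [B lit]]]]]

lit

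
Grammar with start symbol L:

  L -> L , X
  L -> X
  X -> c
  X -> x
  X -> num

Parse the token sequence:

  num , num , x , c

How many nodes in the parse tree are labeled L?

4

[L [L [L [L [X num]] , [X num]] , [X x]] , [X c]]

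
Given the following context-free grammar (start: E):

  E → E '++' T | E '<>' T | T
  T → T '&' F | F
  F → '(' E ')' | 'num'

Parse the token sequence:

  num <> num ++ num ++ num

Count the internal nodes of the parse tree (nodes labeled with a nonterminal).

[E [E [E [E [T [F num]]] <> [T [F num]]] ++ [T [F num]]] ++ [T [F num]]]

12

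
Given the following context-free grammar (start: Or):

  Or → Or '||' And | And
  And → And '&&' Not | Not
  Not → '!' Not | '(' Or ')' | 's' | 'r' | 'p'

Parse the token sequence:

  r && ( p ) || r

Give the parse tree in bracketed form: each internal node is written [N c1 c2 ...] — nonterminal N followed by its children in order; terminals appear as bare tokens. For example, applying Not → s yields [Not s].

Or
Or || And
And || And
And && Not || And
Not && Not || And
r && Not || And
r && ( Or ) || And
r && ( And ) || And
r && ( Not ) || And
r && ( p ) || And
r && ( p ) || Not
r && ( p ) || r

[Or [Or [And [And [Not r]] && [Not ( [Or [And [Not p]]] )]]] || [And [Not r]]]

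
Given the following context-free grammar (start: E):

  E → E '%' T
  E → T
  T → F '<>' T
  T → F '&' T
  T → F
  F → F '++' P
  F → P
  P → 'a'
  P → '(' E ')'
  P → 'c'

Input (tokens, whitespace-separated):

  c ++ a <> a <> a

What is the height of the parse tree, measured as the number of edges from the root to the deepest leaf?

[E [T [F [F [P c]] ++ [P a]] <> [T [F [P a]] <> [T [F [P a]]]]]]

6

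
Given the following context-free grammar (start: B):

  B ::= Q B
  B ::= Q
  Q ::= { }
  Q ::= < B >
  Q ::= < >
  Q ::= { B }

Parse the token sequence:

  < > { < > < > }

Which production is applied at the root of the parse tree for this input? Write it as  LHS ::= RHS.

B ::= Q B

[B [Q < >] [B [Q { [B [Q < >] [B [Q < >]]] }]]]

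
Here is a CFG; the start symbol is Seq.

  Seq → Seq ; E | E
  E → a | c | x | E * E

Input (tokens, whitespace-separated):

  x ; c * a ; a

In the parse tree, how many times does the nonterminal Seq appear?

3

[Seq [Seq [Seq [E x]] ; [E [E c] * [E a]]] ; [E a]]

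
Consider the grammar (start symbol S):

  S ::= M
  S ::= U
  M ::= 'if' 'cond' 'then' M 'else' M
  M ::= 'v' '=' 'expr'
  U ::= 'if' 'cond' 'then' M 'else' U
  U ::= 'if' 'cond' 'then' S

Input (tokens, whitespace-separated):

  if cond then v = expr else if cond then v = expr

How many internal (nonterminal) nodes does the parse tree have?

[S [U if cond then [M v = expr] else [U if cond then [S [M v = expr]]]]]

6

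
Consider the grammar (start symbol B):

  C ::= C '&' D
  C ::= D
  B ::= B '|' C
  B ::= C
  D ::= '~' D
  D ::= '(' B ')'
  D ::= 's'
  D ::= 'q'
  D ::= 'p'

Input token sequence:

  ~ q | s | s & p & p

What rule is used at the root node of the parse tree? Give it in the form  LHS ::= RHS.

[B [B [B [C [D ~ [D q]]]] | [C [D s]]] | [C [C [C [D s]] & [D p]] & [D p]]]

B ::= B '|' C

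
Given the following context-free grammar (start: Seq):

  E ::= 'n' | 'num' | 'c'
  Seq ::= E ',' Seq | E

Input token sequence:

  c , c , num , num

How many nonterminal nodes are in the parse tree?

8

[Seq [E c] , [Seq [E c] , [Seq [E num] , [Seq [E num]]]]]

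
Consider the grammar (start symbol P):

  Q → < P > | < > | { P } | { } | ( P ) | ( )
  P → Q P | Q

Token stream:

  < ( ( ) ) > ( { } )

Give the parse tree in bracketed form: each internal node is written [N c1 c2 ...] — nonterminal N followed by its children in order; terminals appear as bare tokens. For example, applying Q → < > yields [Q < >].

[P [Q < [P [Q ( [P [Q ( )]] )]] >] [P [Q ( [P [Q { }]] )]]]

P
Q P
< P > P
< Q > P
< ( P ) > P
< ( Q ) > P
< ( ( ) ) > P
< ( ( ) ) > Q
< ( ( ) ) > ( P )
< ( ( ) ) > ( Q )
< ( ( ) ) > ( { } )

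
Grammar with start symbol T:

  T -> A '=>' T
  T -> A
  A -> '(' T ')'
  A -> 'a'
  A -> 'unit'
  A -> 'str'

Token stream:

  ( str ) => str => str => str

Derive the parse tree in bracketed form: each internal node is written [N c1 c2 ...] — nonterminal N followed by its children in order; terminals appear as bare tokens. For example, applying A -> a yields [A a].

T
A => T
( T ) => T
( A ) => T
( str ) => T
( str ) => A => T
( str ) => str => T
( str ) => str => A => T
( str ) => str => str => T
( str ) => str => str => A
( str ) => str => str => str

[T [A ( [T [A str]] )] => [T [A str] => [T [A str] => [T [A str]]]]]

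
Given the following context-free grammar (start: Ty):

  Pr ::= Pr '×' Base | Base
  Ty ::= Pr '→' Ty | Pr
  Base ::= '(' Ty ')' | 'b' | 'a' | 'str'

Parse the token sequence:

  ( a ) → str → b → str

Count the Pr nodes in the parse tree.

[Ty [Pr [Base ( [Ty [Pr [Base a]]] )]] → [Ty [Pr [Base str]] → [Ty [Pr [Base b]] → [Ty [Pr [Base str]]]]]]

5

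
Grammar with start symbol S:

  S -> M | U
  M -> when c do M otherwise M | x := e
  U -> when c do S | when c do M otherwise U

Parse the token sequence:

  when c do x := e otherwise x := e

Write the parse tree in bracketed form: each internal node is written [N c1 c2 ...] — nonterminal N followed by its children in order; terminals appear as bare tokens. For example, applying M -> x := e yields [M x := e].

S
M
when c do M otherwise M
when c do x := e otherwise M
when c do x := e otherwise x := e

[S [M when c do [M x := e] otherwise [M x := e]]]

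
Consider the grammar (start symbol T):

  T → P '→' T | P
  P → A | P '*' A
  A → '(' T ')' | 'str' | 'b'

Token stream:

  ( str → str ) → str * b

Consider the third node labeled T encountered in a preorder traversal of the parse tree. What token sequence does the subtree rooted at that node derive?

str

[T [P [A ( [T [P [A str]] → [T [P [A str]]]] )]] → [T [P [P [A str]] * [A b]]]]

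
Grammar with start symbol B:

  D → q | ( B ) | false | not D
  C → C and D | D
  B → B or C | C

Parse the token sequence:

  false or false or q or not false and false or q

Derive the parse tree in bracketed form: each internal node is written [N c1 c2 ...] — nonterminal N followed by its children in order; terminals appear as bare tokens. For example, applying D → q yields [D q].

[B [B [B [B [B [C [D false]]] or [C [D false]]] or [C [D q]]] or [C [C [D not [D false]]] and [D false]]] or [C [D q]]]

B
B or C
B or C or C
B or C or C or C
B or C or C or C or C
C or C or C or C or C
D or C or C or C or C
false or C or C or C or C
false or D or C or C or C
false or false or C or C or C
false or false or D or C or C
false or false or q or C or C
false or false or q or C and D or C
false or false or q or D and D or C
false or false or q or not D and D or C
false or false or q or not false and D or C
false or false or q or not false and false or C
false or false or q or not false and false or D
false or false or q or not false and false or q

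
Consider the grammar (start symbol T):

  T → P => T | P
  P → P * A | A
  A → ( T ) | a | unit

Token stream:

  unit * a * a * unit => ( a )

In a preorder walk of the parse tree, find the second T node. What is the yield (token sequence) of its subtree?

[T [P [P [P [P [A unit]] * [A a]] * [A a]] * [A unit]] => [T [P [A ( [T [P [A a]]] )]]]]

( a )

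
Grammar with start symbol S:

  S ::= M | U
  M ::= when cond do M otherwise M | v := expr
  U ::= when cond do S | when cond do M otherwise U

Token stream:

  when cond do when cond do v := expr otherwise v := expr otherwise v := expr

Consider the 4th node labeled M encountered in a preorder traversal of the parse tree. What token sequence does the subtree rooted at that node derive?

[S [M when cond do [M when cond do [M v := expr] otherwise [M v := expr]] otherwise [M v := expr]]]

v := expr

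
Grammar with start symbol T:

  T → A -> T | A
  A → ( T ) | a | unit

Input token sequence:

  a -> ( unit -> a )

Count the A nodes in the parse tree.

[T [A a] -> [T [A ( [T [A unit] -> [T [A a]]] )]]]

4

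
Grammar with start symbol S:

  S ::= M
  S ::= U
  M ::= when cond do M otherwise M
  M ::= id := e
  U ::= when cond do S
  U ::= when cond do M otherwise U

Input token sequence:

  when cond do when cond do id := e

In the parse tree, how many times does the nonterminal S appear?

3

[S [U when cond do [S [U when cond do [S [M id := e]]]]]]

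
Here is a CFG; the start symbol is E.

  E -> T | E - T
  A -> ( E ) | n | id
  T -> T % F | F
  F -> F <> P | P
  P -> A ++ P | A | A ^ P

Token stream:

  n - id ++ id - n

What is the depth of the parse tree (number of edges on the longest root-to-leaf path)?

7

[E [E [E [T [F [P [A n]]]]] - [T [F [P [A id] ++ [P [A id]]]]]] - [T [F [P [A n]]]]]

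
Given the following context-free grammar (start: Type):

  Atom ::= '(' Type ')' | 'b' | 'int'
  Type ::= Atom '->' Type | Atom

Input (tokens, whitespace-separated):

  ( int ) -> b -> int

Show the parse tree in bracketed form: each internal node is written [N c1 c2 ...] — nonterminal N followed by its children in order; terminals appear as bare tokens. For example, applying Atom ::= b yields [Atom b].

[Type [Atom ( [Type [Atom int]] )] -> [Type [Atom b] -> [Type [Atom int]]]]

Type
Atom -> Type
( Type ) -> Type
( Atom ) -> Type
( int ) -> Type
( int ) -> Atom -> Type
( int ) -> b -> Type
( int ) -> b -> Atom
( int ) -> b -> int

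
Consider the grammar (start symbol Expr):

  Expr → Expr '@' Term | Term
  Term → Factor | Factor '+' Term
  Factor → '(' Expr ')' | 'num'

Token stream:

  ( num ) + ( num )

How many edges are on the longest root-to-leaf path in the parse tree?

7

[Expr [Term [Factor ( [Expr [Term [Factor num]]] )] + [Term [Factor ( [Expr [Term [Factor num]]] )]]]]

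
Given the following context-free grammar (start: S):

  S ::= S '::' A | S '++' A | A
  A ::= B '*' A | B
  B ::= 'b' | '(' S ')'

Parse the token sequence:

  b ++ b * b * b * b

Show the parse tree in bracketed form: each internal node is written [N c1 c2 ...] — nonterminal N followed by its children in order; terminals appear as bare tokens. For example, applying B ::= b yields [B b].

[S [S [A [B b]]] ++ [A [B b] * [A [B b] * [A [B b] * [A [B b]]]]]]

S
S ++ A
A ++ A
B ++ A
b ++ A
b ++ B * A
b ++ b * A
b ++ b * B * A
b ++ b * b * A
b ++ b * b * B * A
b ++ b * b * b * A
b ++ b * b * b * B
b ++ b * b * b * b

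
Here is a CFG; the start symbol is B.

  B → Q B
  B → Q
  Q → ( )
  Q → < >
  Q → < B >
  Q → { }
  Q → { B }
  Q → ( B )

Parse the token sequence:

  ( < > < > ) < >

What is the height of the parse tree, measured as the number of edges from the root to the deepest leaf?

[B [Q ( [B [Q < >] [B [Q < >]]] )] [B [Q < >]]]

5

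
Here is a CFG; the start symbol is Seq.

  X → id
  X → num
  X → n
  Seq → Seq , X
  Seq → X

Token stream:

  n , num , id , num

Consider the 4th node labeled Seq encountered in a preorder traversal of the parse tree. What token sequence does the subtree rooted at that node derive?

n

[Seq [Seq [Seq [Seq [X n]] , [X num]] , [X id]] , [X num]]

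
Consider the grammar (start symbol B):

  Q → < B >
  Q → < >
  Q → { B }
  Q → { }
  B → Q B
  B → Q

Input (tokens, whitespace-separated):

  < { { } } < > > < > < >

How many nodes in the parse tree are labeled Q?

6

[B [Q < [B [Q { [B [Q { }]] }] [B [Q < >]]] >] [B [Q < >] [B [Q < >]]]]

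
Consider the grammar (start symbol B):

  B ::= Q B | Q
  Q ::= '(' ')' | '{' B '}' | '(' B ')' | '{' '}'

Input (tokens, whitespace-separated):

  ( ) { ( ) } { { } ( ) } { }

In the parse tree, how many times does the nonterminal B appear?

[B [Q ( )] [B [Q { [B [Q ( )]] }] [B [Q { [B [Q { }] [B [Q ( )]]] }] [B [Q { }]]]]]

7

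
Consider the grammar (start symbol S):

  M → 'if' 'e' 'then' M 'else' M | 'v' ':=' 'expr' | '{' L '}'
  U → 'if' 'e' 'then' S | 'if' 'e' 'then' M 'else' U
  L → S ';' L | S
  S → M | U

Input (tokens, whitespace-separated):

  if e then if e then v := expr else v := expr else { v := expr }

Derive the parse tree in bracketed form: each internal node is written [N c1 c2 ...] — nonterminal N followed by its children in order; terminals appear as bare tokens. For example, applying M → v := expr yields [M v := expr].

S
M
if e then M else M
if e then if e then M else M else M
if e then if e then v := expr else M else M
if e then if e then v := expr else v := expr else M
if e then if e then v := expr else v := expr else { L }
if e then if e then v := expr else v := expr else { S }
if e then if e then v := expr else v := expr else { M }
if e then if e then v := expr else v := expr else { v := expr }

[S [M if e then [M if e then [M v := expr] else [M v := expr]] else [M { [L [S [M v := expr]]] }]]]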